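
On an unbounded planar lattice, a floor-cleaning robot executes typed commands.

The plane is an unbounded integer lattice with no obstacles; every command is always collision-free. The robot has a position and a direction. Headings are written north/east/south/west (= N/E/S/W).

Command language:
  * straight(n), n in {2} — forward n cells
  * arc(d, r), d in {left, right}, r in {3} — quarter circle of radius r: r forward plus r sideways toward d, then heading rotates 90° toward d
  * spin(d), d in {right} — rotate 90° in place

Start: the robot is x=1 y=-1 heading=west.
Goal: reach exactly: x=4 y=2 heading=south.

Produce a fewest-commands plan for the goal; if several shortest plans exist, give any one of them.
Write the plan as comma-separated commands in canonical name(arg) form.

spin(right), arc(right, 3), spin(right)

t0: x=1 y=-1 heading=west
1. spin(right) → x=1 y=-1 heading=north
2. arc(right, 3) → x=4 y=2 heading=east
3. spin(right) → x=4 y=2 heading=south
no 2-step plan works, so 3 is optimal.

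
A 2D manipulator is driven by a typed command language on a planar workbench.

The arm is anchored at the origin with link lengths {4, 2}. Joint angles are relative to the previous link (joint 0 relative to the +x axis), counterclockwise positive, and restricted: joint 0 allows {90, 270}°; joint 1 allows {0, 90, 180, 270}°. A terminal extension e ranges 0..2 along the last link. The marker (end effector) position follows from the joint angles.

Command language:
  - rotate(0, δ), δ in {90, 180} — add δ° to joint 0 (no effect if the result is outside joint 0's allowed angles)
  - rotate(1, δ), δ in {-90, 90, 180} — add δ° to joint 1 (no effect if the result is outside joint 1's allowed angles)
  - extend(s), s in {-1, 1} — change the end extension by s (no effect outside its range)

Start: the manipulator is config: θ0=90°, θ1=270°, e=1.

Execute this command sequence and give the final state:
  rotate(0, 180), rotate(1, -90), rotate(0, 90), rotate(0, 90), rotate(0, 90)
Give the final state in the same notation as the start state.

from: config: θ0=90°, θ1=270°, e=1
[1] after rotate(0, 180): config: θ0=270°, θ1=270°, e=1
[2] after rotate(1, -90): config: θ0=270°, θ1=180°, e=1
[3] after rotate(0, 90): config: θ0=270°, θ1=180°, e=1
[4] after rotate(0, 90): config: θ0=270°, θ1=180°, e=1
[5] after rotate(0, 90): config: θ0=270°, θ1=180°, e=1

config: θ0=270°, θ1=180°, e=1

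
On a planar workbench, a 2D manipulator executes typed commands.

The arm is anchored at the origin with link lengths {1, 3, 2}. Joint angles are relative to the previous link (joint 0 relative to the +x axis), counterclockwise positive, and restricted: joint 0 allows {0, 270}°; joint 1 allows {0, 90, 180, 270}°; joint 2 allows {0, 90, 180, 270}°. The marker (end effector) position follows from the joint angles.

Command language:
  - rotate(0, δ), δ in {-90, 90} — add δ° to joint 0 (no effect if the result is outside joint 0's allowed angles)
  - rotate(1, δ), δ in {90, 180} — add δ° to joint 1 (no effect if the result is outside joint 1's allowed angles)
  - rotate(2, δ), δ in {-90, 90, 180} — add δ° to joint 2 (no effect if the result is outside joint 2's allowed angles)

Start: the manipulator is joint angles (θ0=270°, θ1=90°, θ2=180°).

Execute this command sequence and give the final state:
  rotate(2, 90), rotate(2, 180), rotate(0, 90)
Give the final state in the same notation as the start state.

begin: joint angles (θ0=270°, θ1=90°, θ2=180°)
[1] after rotate(2, 90): joint angles (θ0=270°, θ1=90°, θ2=270°)
[2] after rotate(2, 180): joint angles (θ0=270°, θ1=90°, θ2=90°)
[3] after rotate(0, 90): joint angles (θ0=0°, θ1=90°, θ2=90°)

joint angles (θ0=0°, θ1=90°, θ2=90°)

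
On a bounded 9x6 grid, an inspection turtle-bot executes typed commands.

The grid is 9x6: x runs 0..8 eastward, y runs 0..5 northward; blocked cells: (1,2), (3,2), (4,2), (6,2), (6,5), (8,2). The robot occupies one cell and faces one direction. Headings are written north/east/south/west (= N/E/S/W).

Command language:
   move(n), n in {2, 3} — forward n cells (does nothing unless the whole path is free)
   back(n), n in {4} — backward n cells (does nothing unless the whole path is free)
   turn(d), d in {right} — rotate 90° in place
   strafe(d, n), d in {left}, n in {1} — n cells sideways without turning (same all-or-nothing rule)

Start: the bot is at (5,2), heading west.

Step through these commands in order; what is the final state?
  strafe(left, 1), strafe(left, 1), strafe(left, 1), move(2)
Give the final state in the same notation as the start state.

begin: at (5,2), heading west
t=1 strafe(left, 1) ⇒ at (5,1), heading west
t=2 strafe(left, 1) ⇒ at (5,0), heading west
t=3 strafe(left, 1) ⇒ at (5,0), heading west
t=4 move(2) ⇒ at (3,0), heading west

at (3,0), heading west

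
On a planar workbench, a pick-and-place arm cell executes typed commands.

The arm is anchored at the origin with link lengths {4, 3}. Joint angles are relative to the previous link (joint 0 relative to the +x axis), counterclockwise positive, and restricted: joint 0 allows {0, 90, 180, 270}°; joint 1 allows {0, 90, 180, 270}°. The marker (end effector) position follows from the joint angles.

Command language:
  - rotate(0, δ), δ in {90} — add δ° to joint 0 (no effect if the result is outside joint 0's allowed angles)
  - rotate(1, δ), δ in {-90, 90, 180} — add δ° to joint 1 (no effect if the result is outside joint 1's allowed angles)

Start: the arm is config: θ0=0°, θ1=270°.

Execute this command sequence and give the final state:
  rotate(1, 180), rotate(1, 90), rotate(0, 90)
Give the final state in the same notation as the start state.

from: config: θ0=0°, θ1=270°
1. rotate(1, 180) → config: θ0=0°, θ1=90°
2. rotate(1, 90) → config: θ0=0°, θ1=180°
3. rotate(0, 90) → config: θ0=90°, θ1=180°

config: θ0=90°, θ1=180°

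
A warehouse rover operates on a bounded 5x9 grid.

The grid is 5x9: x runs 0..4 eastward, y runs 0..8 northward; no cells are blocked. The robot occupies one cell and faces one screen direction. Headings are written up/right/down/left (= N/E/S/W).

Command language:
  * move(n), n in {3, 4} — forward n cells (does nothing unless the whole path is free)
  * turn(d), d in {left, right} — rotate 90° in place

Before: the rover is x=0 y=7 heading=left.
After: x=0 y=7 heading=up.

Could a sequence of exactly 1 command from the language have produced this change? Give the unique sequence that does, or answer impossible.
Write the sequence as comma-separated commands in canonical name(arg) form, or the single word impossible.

turn(right)

key: parked at (0,7) the whole time — nothing moves the robot
t0: x=0 y=7 heading=left
step 1 (turn(right)): x=0 y=7 heading=up
uniquely the one of 4 1-step routes that fits.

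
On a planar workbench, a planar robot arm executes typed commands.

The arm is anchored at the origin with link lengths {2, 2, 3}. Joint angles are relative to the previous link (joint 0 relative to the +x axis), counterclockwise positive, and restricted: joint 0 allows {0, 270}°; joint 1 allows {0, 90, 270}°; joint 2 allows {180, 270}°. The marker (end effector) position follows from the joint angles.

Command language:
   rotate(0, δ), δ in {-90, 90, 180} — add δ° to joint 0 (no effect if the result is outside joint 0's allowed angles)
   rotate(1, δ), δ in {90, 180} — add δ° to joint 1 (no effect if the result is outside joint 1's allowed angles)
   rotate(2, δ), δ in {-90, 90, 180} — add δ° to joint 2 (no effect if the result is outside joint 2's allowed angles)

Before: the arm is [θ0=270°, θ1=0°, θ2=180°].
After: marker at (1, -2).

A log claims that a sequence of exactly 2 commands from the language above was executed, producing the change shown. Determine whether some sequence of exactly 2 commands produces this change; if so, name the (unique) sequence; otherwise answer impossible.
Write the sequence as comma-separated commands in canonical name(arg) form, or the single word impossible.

rotate(1, 90), rotate(1, 180)

key: running rotate(1, 180) before rotate(1, 90) would end elsewhere — order is forced
from: [θ0=270°, θ1=0°, θ2=180°]
t=1 rotate(1, 90) ⇒ [θ0=270°, θ1=90°, θ2=180°]
t=2 rotate(1, 180) ⇒ [θ0=270°, θ1=270°, θ2=180°]
uniquely the one of 64 2-step routes that fits.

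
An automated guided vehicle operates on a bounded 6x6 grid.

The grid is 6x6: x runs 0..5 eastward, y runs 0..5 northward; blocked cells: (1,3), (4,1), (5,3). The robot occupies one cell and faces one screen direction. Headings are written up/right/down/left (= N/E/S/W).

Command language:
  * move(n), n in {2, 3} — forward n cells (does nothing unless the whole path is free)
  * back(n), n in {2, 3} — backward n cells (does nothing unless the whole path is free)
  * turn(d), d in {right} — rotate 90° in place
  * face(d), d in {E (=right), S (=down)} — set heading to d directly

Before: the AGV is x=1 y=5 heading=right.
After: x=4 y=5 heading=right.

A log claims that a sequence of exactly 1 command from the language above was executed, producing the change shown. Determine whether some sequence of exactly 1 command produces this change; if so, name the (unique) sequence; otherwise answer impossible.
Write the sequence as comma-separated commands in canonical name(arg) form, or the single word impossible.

move(3)

key: still facing E — the one step turns nothing
start: x=1 y=5 heading=right
[1] after move(3): x=4 y=5 heading=right
all 7 alternatives checked — unique.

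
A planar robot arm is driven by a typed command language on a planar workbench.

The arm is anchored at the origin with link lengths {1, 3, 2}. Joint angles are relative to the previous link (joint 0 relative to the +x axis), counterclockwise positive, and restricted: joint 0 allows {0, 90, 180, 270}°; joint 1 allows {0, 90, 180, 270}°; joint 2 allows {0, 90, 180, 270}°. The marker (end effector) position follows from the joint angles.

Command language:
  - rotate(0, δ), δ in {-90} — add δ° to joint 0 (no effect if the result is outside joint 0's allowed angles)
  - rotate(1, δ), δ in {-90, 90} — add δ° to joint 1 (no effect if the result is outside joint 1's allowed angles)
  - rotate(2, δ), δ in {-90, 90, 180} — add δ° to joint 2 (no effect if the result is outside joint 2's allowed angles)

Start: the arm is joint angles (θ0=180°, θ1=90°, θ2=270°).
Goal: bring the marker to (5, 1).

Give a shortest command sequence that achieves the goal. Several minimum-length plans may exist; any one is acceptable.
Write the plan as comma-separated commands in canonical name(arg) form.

rotate(1, 90), rotate(1, 90), rotate(0, -90), rotate(2, 90)

from: joint angles (θ0=180°, θ1=90°, θ2=270°)
step 1 (rotate(1, 90)): joint angles (θ0=180°, θ1=180°, θ2=270°)
step 2 (rotate(1, 90)): joint angles (θ0=180°, θ1=270°, θ2=270°)
step 3 (rotate(0, -90)): joint angles (θ0=90°, θ1=270°, θ2=270°)
step 4 (rotate(2, 90)): joint angles (θ0=90°, θ1=270°, θ2=0°)
minimal: 4 command(s), checked below 4.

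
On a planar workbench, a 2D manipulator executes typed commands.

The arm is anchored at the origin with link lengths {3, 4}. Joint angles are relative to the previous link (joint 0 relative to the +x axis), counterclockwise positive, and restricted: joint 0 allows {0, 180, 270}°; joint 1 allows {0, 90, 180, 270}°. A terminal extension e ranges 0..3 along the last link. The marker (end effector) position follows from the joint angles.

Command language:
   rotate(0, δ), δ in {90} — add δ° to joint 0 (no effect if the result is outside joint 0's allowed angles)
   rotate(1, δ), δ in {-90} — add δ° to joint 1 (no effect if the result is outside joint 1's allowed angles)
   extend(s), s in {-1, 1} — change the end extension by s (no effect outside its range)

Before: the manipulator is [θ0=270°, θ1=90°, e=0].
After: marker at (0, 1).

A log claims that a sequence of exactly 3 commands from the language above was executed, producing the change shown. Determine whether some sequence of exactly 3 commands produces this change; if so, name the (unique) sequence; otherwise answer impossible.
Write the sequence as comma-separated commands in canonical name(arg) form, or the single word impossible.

rotate(1, -90), rotate(1, -90), rotate(1, -90)

begin: [θ0=270°, θ1=90°, e=0]
1. rotate(1, -90) → [θ0=270°, θ1=0°, e=0]
2. rotate(1, -90) → [θ0=270°, θ1=270°, e=0]
3. rotate(1, -90) → [θ0=270°, θ1=180°, e=0]
no other 3-command option fits: unique.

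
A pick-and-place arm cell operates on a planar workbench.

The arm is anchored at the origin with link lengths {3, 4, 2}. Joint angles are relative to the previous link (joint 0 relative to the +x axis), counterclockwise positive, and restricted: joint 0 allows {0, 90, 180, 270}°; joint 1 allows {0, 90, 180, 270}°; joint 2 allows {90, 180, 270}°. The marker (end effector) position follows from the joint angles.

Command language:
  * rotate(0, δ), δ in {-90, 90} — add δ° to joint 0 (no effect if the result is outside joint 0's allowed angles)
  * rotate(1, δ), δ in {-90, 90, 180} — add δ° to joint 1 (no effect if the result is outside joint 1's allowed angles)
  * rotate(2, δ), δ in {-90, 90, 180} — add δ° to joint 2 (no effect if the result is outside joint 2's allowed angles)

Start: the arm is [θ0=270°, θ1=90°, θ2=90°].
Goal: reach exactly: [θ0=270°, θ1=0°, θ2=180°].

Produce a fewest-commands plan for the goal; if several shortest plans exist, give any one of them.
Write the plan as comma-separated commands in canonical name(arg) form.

t0: [θ0=270°, θ1=90°, θ2=90°]
[1] after rotate(2, 90): [θ0=270°, θ1=90°, θ2=180°]
[2] after rotate(1, -90): [θ0=270°, θ1=0°, θ2=180°]
minimal: 2 command(s), checked below 2.

rotate(2, 90), rotate(1, -90)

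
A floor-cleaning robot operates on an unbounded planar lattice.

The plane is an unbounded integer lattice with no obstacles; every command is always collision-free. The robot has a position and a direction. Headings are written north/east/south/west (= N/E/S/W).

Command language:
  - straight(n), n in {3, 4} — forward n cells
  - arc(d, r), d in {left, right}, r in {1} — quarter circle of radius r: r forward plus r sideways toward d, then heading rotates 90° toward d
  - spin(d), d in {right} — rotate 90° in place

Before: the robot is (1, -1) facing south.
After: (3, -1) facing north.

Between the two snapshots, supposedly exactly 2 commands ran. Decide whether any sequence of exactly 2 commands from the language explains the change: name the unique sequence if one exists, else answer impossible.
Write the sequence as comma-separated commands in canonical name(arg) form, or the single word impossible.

key: position moved to (3,-1) AND the heading swung to N — translation plus rotation needed
t0: (1, -1) facing south
[1] after arc(left, 1): (2, -2) facing east
[2] after arc(left, 1): (3, -1) facing north
no rival 2-sequence matches.

arc(left, 1), arc(left, 1)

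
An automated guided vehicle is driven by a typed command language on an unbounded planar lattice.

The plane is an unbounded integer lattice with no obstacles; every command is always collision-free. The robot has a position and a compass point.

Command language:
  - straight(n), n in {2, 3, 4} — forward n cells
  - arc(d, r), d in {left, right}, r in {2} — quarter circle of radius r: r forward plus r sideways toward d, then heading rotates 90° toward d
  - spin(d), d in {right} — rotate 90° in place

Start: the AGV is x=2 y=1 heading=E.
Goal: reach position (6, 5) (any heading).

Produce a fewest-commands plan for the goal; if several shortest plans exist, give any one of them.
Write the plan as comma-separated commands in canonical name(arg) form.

begin: x=2 y=1 heading=E
t=1 arc(left, 2) ⇒ x=4 y=3 heading=N
t=2 arc(right, 2) ⇒ x=6 y=5 heading=E
minimal: 2 command(s), checked below 2.

arc(left, 2), arc(right, 2)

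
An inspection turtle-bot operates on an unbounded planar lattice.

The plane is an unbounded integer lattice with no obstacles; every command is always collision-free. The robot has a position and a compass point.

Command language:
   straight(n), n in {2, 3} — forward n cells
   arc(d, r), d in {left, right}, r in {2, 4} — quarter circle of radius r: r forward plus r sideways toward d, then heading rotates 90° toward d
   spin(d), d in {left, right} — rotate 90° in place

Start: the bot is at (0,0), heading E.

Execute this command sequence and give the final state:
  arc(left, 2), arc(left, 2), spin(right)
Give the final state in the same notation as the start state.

at (0,4), heading N

begin: at (0,0), heading E
step 1 (arc(left, 2)): at (2,2), heading N
step 2 (arc(left, 2)): at (0,4), heading W
step 3 (spin(right)): at (0,4), heading N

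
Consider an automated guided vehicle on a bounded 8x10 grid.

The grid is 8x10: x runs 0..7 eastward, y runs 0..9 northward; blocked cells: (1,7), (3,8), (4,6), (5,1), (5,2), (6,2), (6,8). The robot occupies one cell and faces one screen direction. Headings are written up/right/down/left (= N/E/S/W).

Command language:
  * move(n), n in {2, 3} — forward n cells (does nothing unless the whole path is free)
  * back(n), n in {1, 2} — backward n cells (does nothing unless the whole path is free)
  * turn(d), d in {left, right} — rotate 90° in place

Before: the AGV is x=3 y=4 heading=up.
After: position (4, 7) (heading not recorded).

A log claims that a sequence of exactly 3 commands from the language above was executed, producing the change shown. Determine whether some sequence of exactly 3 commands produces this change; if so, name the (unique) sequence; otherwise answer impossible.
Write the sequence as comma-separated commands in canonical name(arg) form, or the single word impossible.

move(3), turn(left), back(1)

key: running back(1) before move(3) would end elsewhere — order is forced
begin: x=3 y=4 heading=up
[1] after move(3): x=3 y=7 heading=up
[2] after turn(left): x=3 y=7 heading=left
[3] after back(1): x=4 y=7 heading=left
no other 3-command option fits: unique.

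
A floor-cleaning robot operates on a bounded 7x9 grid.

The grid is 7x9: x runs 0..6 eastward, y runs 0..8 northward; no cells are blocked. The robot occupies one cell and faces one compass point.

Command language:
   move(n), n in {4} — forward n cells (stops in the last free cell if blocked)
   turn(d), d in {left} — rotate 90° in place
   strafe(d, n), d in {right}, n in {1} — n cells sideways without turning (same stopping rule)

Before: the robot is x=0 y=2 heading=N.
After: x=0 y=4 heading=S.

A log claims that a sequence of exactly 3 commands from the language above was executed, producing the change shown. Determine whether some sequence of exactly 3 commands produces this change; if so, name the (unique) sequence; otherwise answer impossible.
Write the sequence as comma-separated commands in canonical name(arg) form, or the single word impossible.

impossible

checked all 3-command options: none fits.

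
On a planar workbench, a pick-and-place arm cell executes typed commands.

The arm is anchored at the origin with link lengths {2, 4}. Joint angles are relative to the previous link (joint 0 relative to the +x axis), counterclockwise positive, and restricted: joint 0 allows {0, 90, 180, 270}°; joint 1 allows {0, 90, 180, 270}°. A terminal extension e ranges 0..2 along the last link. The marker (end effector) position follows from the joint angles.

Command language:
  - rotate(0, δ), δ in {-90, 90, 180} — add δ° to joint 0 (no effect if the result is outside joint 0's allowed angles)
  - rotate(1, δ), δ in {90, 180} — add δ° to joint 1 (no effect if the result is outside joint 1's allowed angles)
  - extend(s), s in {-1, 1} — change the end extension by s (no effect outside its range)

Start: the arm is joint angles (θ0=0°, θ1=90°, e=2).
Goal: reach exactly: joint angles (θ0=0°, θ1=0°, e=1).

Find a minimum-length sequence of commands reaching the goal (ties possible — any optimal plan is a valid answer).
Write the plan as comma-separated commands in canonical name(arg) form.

initial: joint angles (θ0=0°, θ1=90°, e=2)
[1] after extend(-1): joint angles (θ0=0°, θ1=90°, e=1)
[2] after rotate(1, 180): joint angles (θ0=0°, θ1=270°, e=1)
[3] after rotate(1, 90): joint angles (θ0=0°, θ1=0°, e=1)
shorter routes all fall short; 3 is best.

extend(-1), rotate(1, 180), rotate(1, 90)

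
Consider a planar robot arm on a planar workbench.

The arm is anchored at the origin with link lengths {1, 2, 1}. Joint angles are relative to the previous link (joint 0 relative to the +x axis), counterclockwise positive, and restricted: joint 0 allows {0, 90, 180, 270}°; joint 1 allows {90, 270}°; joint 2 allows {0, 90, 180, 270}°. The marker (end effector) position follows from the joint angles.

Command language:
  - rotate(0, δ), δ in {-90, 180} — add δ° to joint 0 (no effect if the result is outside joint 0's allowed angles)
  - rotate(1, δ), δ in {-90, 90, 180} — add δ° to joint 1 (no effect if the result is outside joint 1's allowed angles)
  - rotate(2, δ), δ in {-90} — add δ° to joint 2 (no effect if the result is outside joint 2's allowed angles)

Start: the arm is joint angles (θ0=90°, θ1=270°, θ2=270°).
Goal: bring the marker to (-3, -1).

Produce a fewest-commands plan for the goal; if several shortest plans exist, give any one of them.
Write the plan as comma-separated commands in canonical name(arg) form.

rotate(0, 180), rotate(2, -90), rotate(2, -90), rotate(2, -90)

initial: joint angles (θ0=90°, θ1=270°, θ2=270°)
t=1 rotate(0, 180) ⇒ joint angles (θ0=270°, θ1=270°, θ2=270°)
t=2 rotate(2, -90) ⇒ joint angles (θ0=270°, θ1=270°, θ2=180°)
t=3 rotate(2, -90) ⇒ joint angles (θ0=270°, θ1=270°, θ2=90°)
t=4 rotate(2, -90) ⇒ joint angles (θ0=270°, θ1=270°, θ2=0°)
shorter routes all fall short; 4 is best.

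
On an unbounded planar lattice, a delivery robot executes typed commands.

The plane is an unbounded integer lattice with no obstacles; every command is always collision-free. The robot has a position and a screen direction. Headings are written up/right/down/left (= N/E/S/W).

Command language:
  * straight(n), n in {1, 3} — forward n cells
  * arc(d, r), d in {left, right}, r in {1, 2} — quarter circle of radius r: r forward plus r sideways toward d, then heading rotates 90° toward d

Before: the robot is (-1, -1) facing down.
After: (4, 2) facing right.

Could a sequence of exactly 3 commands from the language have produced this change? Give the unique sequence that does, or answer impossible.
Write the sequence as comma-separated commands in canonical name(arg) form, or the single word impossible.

arc(left, 1), arc(left, 2), arc(right, 2)

key: running arc(right, 2) before arc(left, 1) would end elsewhere — order is forced
t0: (-1, -1) facing down
[1] after arc(left, 1): (0, -2) facing right
[2] after arc(left, 2): (2, 0) facing up
[3] after arc(right, 2): (4, 2) facing right
all 216 alternatives checked — unique.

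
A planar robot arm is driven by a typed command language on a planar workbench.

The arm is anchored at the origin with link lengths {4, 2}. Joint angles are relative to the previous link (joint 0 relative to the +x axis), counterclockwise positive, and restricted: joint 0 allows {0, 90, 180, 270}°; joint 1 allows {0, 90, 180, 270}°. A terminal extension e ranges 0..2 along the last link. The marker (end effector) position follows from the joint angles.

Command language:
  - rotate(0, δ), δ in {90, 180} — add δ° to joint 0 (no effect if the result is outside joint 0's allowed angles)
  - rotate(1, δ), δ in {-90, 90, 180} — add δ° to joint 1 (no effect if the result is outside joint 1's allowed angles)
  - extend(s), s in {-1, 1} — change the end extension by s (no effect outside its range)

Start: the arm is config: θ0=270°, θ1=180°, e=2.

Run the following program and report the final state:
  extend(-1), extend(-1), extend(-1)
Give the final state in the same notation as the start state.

initial: config: θ0=270°, θ1=180°, e=2
t=1 extend(-1) ⇒ config: θ0=270°, θ1=180°, e=1
t=2 extend(-1) ⇒ config: θ0=270°, θ1=180°, e=0
t=3 extend(-1) ⇒ config: θ0=270°, θ1=180°, e=0

config: θ0=270°, θ1=180°, e=0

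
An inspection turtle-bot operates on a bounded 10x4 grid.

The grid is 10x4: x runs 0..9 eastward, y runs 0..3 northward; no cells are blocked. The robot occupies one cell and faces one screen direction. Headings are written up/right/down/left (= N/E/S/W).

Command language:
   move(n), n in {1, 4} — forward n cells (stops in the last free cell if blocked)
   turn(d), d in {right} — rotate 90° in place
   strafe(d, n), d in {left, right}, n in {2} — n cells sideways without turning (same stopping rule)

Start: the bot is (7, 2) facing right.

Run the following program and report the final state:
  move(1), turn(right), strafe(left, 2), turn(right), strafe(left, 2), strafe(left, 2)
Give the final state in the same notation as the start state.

initial: (7, 2) facing right
1. move(1) → (8, 2) facing right
2. turn(right) → (8, 2) facing down
3. strafe(left, 2) → (9, 2) facing down
4. turn(right) → (9, 2) facing left
5. strafe(left, 2) → (9, 0) facing left
6. strafe(left, 2) → (9, 0) facing left

(9, 0) facing left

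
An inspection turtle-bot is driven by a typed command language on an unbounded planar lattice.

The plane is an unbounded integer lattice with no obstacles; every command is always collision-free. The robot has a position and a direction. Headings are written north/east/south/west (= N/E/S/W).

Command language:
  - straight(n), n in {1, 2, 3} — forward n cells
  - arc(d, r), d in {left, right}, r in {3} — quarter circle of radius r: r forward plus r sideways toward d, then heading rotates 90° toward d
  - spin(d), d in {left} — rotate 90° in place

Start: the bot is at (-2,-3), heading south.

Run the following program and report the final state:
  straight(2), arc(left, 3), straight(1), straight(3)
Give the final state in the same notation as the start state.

at (5,-8), heading east

start: at (-2,-3), heading south
t=1 straight(2) ⇒ at (-2,-5), heading south
t=2 arc(left, 3) ⇒ at (1,-8), heading east
t=3 straight(1) ⇒ at (2,-8), heading east
t=4 straight(3) ⇒ at (5,-8), heading east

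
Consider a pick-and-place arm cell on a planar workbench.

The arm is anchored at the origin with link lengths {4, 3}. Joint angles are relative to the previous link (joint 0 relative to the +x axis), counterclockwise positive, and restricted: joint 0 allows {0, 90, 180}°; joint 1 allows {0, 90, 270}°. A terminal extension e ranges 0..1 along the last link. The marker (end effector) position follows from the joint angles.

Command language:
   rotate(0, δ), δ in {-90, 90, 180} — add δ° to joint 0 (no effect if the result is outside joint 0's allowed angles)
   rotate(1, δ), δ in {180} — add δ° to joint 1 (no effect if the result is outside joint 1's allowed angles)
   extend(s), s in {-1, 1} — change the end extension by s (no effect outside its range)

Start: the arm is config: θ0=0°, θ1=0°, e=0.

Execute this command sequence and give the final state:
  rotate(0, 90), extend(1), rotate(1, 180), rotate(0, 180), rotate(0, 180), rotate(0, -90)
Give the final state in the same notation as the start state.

config: θ0=0°, θ1=0°, e=1

initial: config: θ0=0°, θ1=0°, e=0
t=1 rotate(0, 90) ⇒ config: θ0=90°, θ1=0°, e=0
t=2 extend(1) ⇒ config: θ0=90°, θ1=0°, e=1
t=3 rotate(1, 180) ⇒ config: θ0=90°, θ1=0°, e=1
t=4 rotate(0, 180) ⇒ config: θ0=90°, θ1=0°, e=1
t=5 rotate(0, 180) ⇒ config: θ0=90°, θ1=0°, e=1
t=6 rotate(0, -90) ⇒ config: θ0=0°, θ1=0°, e=1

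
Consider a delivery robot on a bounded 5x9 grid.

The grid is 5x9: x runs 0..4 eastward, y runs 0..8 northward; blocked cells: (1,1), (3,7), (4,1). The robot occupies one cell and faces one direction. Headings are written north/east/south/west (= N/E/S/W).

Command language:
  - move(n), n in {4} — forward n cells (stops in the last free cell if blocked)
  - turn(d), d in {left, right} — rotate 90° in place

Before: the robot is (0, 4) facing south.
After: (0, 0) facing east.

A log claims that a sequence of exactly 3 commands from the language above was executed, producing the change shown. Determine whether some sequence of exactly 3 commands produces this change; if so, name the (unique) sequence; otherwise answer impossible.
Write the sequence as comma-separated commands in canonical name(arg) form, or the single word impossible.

move(4), move(4), turn(left)

key: the second move(4) runs into the grid edge before its full distance
start: (0, 4) facing south
t=1 move(4) ⇒ (0, 0) facing south
t=2 move(4) ⇒ (0, 0) facing south
t=3 turn(left) ⇒ (0, 0) facing east
uniquely the one of 27 3-step routes that fits.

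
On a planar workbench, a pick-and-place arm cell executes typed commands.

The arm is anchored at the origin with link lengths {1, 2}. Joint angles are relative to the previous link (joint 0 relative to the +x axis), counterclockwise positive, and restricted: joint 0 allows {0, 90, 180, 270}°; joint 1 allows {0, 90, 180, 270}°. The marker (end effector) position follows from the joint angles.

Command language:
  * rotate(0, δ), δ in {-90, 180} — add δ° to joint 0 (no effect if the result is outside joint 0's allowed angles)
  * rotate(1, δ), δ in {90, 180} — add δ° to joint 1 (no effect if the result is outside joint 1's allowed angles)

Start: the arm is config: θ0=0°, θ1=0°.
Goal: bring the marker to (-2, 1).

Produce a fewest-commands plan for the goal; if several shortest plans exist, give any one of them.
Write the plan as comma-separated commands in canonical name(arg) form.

t0: config: θ0=0°, θ1=0°
t=1 rotate(0, 180) ⇒ config: θ0=180°, θ1=0°
t=2 rotate(1, 90) ⇒ config: θ0=180°, θ1=90°
t=3 rotate(0, -90) ⇒ config: θ0=90°, θ1=90°
minimal: 3 command(s), checked below 3.

rotate(0, 180), rotate(1, 90), rotate(0, -90)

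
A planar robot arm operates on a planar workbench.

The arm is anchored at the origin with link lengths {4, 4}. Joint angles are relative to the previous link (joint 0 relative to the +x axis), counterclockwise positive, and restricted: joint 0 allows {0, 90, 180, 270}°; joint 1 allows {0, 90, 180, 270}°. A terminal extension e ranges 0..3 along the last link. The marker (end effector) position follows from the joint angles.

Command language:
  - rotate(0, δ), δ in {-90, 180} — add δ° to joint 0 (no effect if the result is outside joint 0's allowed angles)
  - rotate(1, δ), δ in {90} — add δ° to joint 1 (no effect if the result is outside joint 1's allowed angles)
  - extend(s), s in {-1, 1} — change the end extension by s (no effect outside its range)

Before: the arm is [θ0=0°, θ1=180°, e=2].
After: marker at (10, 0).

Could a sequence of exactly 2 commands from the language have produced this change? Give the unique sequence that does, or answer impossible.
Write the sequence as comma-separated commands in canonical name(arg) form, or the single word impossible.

initial: [θ0=0°, θ1=180°, e=2]
1. rotate(1, 90) → [θ0=0°, θ1=270°, e=2]
2. rotate(1, 90) → [θ0=0°, θ1=0°, e=2]
no other 2-command option fits: unique.

rotate(1, 90), rotate(1, 90)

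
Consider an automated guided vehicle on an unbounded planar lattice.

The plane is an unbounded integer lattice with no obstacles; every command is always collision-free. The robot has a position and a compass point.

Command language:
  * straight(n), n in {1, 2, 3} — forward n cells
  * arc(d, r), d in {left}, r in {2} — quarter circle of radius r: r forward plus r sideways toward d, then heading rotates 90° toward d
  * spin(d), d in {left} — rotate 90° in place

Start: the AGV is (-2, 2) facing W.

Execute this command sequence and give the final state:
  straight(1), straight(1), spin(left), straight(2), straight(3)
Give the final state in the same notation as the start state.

from: (-2, 2) facing W
1. straight(1) → (-3, 2) facing W
2. straight(1) → (-4, 2) facing W
3. spin(left) → (-4, 2) facing S
4. straight(2) → (-4, 0) facing S
5. straight(3) → (-4, -3) facing S

(-4, -3) facing S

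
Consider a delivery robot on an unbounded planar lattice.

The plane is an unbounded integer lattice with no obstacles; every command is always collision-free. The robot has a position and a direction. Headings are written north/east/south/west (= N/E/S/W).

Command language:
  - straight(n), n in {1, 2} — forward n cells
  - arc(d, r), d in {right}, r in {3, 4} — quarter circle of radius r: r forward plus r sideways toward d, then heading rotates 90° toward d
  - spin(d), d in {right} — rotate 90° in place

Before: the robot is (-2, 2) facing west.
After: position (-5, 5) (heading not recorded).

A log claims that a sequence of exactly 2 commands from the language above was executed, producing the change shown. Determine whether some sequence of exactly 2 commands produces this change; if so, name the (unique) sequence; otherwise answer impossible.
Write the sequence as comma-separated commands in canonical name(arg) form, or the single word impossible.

arc(right, 3), spin(right)

key: order matters: swapping arc(right, 3) and spin(right) lands elsewhere
t0: (-2, 2) facing west
[1] after arc(right, 3): (-5, 5) facing north
[2] after spin(right): (-5, 5) facing east
all 25 alternatives checked — unique.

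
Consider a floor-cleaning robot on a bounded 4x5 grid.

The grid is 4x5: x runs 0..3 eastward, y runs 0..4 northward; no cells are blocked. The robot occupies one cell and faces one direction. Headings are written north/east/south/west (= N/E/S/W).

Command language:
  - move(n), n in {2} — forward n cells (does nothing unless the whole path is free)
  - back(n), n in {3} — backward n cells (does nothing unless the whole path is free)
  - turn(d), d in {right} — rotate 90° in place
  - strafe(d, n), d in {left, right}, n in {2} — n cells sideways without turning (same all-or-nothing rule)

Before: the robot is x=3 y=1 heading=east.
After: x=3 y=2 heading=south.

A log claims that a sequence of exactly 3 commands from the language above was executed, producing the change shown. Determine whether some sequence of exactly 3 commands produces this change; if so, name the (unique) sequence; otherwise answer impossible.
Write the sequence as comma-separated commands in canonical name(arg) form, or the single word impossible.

key: position moved to (3,2) AND the heading swung to S — translation plus rotation needed
initial: x=3 y=1 heading=east
step 1 (turn(right)): x=3 y=1 heading=south
step 2 (back(3)): x=3 y=4 heading=south
step 3 (move(2)): x=3 y=2 heading=south
no rival 3-sequence matches.

turn(right), back(3), move(2)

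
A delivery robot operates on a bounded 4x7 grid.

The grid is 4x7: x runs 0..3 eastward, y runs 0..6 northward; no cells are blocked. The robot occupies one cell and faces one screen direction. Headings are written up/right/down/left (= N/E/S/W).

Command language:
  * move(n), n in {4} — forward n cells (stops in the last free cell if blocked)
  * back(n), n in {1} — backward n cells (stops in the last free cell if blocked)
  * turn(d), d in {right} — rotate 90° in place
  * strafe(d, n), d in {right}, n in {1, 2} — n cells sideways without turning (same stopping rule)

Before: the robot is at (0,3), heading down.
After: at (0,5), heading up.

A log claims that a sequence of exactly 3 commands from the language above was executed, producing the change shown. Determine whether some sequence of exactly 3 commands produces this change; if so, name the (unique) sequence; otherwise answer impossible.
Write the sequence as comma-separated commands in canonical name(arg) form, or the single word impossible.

key: cell and facing (now N) both changed — the 3 commands mix motion and turning
start: at (0,3), heading down
1. turn(right) → at (0,3), heading left
2. strafe(right, 2) → at (0,5), heading left
3. turn(right) → at (0,5), heading up
no rival 3-sequence matches.

turn(right), strafe(right, 2), turn(right)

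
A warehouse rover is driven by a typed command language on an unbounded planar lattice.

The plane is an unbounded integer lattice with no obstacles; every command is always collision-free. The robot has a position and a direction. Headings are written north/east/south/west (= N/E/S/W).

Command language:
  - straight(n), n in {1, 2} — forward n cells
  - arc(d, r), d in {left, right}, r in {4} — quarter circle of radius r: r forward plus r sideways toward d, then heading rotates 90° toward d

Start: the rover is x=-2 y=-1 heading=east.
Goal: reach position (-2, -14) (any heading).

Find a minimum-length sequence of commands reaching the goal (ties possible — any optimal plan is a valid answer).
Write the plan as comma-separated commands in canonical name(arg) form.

arc(right, 4), straight(1), straight(2), straight(2), arc(right, 4)

t0: x=-2 y=-1 heading=east
step 1 (arc(right, 4)): x=2 y=-5 heading=south
step 2 (straight(1)): x=2 y=-6 heading=south
step 3 (straight(2)): x=2 y=-8 heading=south
step 4 (straight(2)): x=2 y=-10 heading=south
step 5 (arc(right, 4)): x=-2 y=-14 heading=west
nothing shorter than 5 reaches the goal.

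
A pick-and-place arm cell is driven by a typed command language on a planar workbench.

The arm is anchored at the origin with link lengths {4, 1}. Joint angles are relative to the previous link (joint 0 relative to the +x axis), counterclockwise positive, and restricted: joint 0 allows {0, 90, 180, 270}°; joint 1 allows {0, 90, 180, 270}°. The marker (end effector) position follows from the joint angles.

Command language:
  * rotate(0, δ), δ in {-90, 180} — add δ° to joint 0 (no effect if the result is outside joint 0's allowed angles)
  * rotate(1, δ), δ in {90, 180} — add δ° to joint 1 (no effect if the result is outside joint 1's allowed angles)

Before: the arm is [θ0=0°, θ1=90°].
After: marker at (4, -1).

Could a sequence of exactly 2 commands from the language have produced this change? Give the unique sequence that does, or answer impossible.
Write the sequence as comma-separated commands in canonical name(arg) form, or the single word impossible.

rotate(1, 90), rotate(1, 90)

begin: [θ0=0°, θ1=90°]
t=1 rotate(1, 90) ⇒ [θ0=0°, θ1=180°]
t=2 rotate(1, 90) ⇒ [θ0=0°, θ1=270°]
uniquely the one of 16 2-step routes that fits.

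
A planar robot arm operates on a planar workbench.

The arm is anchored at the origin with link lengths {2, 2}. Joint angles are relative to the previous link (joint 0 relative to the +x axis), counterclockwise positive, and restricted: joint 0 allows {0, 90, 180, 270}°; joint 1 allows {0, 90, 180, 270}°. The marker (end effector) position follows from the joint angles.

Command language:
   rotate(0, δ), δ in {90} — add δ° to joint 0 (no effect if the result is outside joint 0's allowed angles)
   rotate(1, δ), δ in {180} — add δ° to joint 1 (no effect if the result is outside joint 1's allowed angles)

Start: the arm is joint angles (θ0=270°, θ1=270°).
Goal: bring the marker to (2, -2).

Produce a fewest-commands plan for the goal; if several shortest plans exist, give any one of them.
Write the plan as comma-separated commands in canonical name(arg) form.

begin: joint angles (θ0=270°, θ1=270°)
1. rotate(1, 180) → joint angles (θ0=270°, θ1=90°)
minimal: 1 command(s), checked below 1.

rotate(1, 180)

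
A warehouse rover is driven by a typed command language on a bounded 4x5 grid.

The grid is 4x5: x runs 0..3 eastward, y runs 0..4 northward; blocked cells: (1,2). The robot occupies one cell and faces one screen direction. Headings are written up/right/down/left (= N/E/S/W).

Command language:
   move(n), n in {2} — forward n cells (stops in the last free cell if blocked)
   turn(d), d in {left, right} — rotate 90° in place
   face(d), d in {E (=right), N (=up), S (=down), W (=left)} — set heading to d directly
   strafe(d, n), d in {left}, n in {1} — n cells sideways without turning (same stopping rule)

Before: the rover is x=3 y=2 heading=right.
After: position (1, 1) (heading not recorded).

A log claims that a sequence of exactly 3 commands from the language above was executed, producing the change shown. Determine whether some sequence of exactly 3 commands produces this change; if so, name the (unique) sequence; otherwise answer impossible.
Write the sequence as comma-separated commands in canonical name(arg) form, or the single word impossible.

key: running move(2) before face(W) would end elsewhere — order is forced
initial: x=3 y=2 heading=right
step 1 (face(W)): x=3 y=2 heading=left
step 2 (strafe(left, 1)): x=3 y=1 heading=left
step 3 (move(2)): x=1 y=1 heading=left
no other 3-command option fits: unique.

face(W), strafe(left, 1), move(2)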